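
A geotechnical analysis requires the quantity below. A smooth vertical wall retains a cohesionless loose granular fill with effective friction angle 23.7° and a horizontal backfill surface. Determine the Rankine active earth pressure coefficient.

0.427

K_a = (1 − sin φ)/(1 + sin φ) = (1 − sin 23.7°)/(1 + sin 23.7°) = 0.4266.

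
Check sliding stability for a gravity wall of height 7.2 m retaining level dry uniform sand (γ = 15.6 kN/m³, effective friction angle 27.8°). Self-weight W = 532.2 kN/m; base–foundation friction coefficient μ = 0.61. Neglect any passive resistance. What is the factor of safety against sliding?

2.21

K_a = tan²(45° − 27.8°/2) = 0.3639.
P_a = ½K_aγH² = 0.5×0.3639×15.6×7.2² = 147.1 kN/m, acting at H/3 = 2.400 m above the base.
FS_sliding = μW / P_a = 0.61×532.2 / 147.1 = 2.206.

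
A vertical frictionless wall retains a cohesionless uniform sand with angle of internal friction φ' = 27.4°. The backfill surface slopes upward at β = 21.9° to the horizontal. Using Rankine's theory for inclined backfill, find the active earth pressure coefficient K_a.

K_a = cos β · (cos β − √(cos²β − cos²φ)) / (cos β + √(cos²β − cos²φ)).
cos β = 0.9278, cos φ = 0.8878, √(cos²β − cos²φ) = 0.2696.
K_a = 0.9278 × (0.9278 − 0.2696)/(0.9278 + 0.2696) = 0.5101.

0.510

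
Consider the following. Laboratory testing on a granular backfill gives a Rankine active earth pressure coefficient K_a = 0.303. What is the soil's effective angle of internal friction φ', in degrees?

32.3°

K_a = tan²(45° − φ/2) ⇒ 45° − φ/2 = arctan(√0.303) = 28.83°.
φ = 2(45° − 28.83°) = 32.34°.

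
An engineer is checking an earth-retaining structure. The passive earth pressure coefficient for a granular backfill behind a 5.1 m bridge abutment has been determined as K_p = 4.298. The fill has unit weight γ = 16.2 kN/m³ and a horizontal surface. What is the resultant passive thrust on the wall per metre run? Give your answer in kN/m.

906 kN/m

P = ½ K_p γ H² = 0.5 × 4.298 × 16.2 × 5.1² = 905.5 kN/m.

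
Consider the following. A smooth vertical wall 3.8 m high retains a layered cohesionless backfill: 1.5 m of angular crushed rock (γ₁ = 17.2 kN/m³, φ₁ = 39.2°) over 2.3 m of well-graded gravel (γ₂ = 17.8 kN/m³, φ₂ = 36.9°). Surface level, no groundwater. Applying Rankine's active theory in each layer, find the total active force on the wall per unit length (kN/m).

K_a1 = tan²(45°−39.2°/2) = 0.2255; K_a2 = tan²(45°−36.9°/2) = 0.2497.
Layer 1: σ at base = K_a1 γ₁ h₁ = 5.817 kPa; P₁ = ½×5.817×1.5 = 4.363.
Layer 2: σ_v at top = γ₁h₁ = 25.80; σ_h top = K_a2×25.80 = 6.442; σ_h base = K_a2×(25.80+17.8×2.3) = 16.66.
P₂ = ½(6.442+16.66)×2.3 = 26.57. Total P_a = 4.363+26.57 = 30.93 kN/m.

30.9 kN/m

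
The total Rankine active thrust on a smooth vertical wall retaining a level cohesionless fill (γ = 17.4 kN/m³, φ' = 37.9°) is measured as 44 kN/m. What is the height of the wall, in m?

4.60 m

K_a = 0.2389. P_a = ½ K_a γ H² ⇒ H = √(2P_a/(K_a γ)).
H = √(2×44/(0.2389×17.4)) = 4.601 m.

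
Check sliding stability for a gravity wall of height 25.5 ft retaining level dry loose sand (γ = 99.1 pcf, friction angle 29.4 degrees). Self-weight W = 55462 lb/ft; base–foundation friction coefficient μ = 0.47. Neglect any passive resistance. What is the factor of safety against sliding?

2.37

K_a = tan²(45° − 29.4°/2) = 0.3415.
P_a = ½K_aγH² = 0.5×0.3415×99.1×25.5² = 11000 lb/ft, acting at H/3 = 8.500 ft above the base.
FS_sliding = μW / P_a = 0.47×55462 / 11000 = 2.369.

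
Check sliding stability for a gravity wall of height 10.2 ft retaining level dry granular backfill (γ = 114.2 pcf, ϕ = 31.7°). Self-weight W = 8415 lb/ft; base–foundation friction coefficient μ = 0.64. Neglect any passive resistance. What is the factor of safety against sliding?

2.91

K_a = tan²(45° − 31.7°/2) = 0.3111.
P_a = ½K_aγH² = 0.5×0.3111×114.2×10.2² = 1848 lb/ft, acting at H/3 = 3.400 ft above the base.
FS_sliding = μW / P_a = 0.64×8415 / 1848 = 2.914.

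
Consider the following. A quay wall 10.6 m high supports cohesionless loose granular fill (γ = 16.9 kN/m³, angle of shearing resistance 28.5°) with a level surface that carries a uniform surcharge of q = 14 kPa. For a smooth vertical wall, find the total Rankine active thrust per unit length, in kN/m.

K_a = tan²(45° − φ/2) = 0.3540.
Soil triangle: ½ K_a γ H² = 0.5×0.3540×16.9×10.6² = 336.1 kN/m.
Surcharge rectangle: K_a q H = 0.3540×14×10.6 = 52.53 kN/m.
Total = 336.1 + 52.53 = 388.6 kN/m.

389 kN/m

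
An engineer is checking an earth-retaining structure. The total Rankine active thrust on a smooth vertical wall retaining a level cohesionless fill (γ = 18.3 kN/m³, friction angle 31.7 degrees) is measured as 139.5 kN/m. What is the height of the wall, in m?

7.00 m

K_a = 0.3111. P_a = ½ K_a γ H² ⇒ H = √(2P_a/(K_a γ)).
H = √(2×139.5/(0.3111×18.3)) = 7.001 m.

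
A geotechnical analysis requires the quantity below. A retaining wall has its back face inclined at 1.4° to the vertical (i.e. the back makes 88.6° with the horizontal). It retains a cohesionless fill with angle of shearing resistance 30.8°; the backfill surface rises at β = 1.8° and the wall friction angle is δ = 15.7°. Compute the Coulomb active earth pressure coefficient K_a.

K_a = sin²(α+φ) / [sin²α · sin(α−δ) · (1 + √{sin(φ+δ)sin(φ−β) / (sin(α−δ)sin(α+β))})²].
With α = 88.6°, φ = 30.8°, δ = 15.7°, β = 1.8°: K_a = 0.3078.

0.308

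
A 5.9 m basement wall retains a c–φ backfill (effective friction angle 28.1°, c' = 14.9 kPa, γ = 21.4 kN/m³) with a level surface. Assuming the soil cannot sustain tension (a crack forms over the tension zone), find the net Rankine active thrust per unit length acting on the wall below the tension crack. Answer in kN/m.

K_a = 0.3596; √K_a = 0.5997.
Tension-crack depth z_c = 2c/(γ√K_a) = 2×14.9/(21.4×0.5997) = 2.322 m.
σ_a at base = K_a γ H − 2c√K_a = 0.3596×21.4×5.9 − 2×14.9×0.5997 = 27.53 kPa.
P_a = ½ × 27.53 × (H − z_c) = 0.5×27.53×3.578 = 49.26 kN/m.

49.3 kN/m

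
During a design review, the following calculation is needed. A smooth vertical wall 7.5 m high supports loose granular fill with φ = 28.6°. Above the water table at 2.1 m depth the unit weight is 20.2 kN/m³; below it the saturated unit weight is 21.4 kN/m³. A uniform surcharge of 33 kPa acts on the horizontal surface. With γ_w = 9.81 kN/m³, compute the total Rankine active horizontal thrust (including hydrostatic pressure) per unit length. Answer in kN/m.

386 kN/m

K_a = tan²(45° − φ/2) = 0.3525.
γ' = 21.4 − 9.81 = 11.59 kN/m³. h₂ = H − d_w = 5.4 m.
σ'_h: at surface K_a·q = 11.63; at WT K_a(q+γd_w) = 26.59; at base K_a(q+γd_w+γ'h₂) = 48.65 kPa.
P₁ = ½(11.63+26.59)×2.1 = 40.13; P₂ = ½(26.59+48.65)×5.4 = 203.2; P_w = ½γ_w h₂² = 143.0.
Total = 40.13+203.2+143.0 = 386.3 kN/m.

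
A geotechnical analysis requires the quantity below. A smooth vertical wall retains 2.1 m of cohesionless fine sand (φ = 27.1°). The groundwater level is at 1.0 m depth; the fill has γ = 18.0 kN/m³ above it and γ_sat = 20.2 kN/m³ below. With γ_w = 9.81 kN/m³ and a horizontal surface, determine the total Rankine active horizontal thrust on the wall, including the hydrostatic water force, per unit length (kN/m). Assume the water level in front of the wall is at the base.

19.1 kN/m

K_a = tan²(45° − φ/2) = 0.3741.
γ' = 20.2 − 9.81 = 10.39 kN/m³. Depth below WT = 1.1 m.
σ'_h at WT = K_a γ d_w = 6.733 kPa; at base = 6.733 + K_a γ' × 1.1 = 11.01 kPa.
P₁ (0–1.0 m) = ½×6.733×1.0 = 3.367. P₂ (1.0–2.1 m) = ½(6.733+11.01)×1.1 = 9.758.
P_w = ½ γ_w h₂² = 0.5×9.81×1.1² = 5.935. Total = 3.367+9.758+5.935 = 19.06 kN/m.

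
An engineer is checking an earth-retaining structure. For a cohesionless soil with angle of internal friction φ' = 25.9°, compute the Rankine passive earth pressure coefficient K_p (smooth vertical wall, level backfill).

K_p = (1 + sin φ)/(1 − sin φ) = tan²(45° + 25.9°/2) = 2.551.

2.55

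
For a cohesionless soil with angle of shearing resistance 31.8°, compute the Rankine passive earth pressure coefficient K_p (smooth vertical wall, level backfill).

K_p = (1 + sin φ)/(1 − sin φ) = tan²(45° + 31.8°/2) = 3.228.

3.23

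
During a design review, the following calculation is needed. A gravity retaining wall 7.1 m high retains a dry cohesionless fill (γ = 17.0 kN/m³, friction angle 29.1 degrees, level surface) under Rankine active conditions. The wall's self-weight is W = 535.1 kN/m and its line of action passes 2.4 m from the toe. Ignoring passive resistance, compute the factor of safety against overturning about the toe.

3.66

K_a = tan²(45° − 29.1°/2) = 0.3456.
P_a = ½K_aγH² = 0.5×0.3456×17.0×7.1² = 148.1 kN/m, acting at H/3 = 2.367 m above the base.
Overturning moment M_o = P_a × H/3 = 148.1 × 2.367 = 350.5.
Resisting moment M_r = W × 2.4 = 535.1 × 2.4 = 1284.
FS_overturning = M_r/M_o = 1284/350.5 = 3.664.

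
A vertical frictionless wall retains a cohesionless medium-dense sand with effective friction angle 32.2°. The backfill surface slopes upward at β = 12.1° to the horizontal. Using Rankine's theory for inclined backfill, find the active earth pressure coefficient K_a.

K_a = cos β · (cos β − √(cos²β − cos²φ)) / (cos β + √(cos²β − cos²φ)).
cos β = 0.9778, cos φ = 0.8462, √(cos²β − cos²φ) = 0.4899.
K_a = 0.9778 × (0.9778 − 0.4899)/(0.9778 + 0.4899) = 0.3250.

0.325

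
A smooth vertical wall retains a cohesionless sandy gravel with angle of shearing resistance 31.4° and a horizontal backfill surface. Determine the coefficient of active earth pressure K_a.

0.315

K_a = (1 − sin φ)/(1 + sin φ) = (1 − sin 31.4°)/(1 + sin 31.4°) = 0.3149.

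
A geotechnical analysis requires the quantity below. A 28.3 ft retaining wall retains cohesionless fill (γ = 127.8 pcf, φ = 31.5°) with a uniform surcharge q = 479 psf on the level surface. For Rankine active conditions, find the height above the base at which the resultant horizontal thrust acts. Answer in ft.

10.4 ft

K_a = 0.3136.
Triangular part P₁ = ½K_aγH² = 16050 at H/3 = 9.433 ft; rectangular part P₂ = K_a q H = 4251 at H/2 = 14.15 ft.
ȳ = (P₁·9.433 + P₂·14.15)/(P₁+P₂) = 10.42 ft.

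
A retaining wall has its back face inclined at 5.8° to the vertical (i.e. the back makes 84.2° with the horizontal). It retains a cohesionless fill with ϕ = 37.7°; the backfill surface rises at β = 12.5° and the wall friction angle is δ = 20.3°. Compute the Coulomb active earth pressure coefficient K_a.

K_a = sin²(α+φ) / [sin²α · sin(α−δ) · (1 + √{sin(φ+δ)sin(φ−β) / (sin(α−δ)sin(α+β))})²].
With α = 84.2°, φ = 37.7°, δ = 20.3°, β = 12.5°: K_a = 0.3029.

0.303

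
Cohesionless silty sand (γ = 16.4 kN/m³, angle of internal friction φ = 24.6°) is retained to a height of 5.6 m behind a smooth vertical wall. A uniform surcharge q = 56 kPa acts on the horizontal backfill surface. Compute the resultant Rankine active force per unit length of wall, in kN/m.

235 kN/m

K_a = tan²(45° − φ/2) = 0.4121.
Soil triangle: ½ K_a γ H² = 0.5×0.4121×16.4×5.6² = 106.0 kN/m.
Surcharge rectangle: K_a q H = 0.4121×56×5.6 = 129.3 kN/m.
Total = 106.0 + 129.3 = 235.2 kN/m.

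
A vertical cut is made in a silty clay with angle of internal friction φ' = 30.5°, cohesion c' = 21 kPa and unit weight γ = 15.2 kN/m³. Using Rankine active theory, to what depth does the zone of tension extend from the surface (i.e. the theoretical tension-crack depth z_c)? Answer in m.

K_a = tan²(45° − 30.5°/2) = 0.3267; √K_a = 0.5715.
The active pressure is zero where K_a γ z = 2c√K_a, so z_c = 2c/(γ√K_a) = 2×21/(15.2×0.5715) = 4.835 m.

4.83 m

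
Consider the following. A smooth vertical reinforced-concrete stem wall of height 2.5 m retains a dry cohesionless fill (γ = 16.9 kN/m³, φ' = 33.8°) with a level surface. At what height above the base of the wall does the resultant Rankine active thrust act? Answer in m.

0.833 m

K_a = 0.2851.
The pressure distribution is triangular, so the resultant acts at H/3 above the base = 2.5/3 = 0.8333 m.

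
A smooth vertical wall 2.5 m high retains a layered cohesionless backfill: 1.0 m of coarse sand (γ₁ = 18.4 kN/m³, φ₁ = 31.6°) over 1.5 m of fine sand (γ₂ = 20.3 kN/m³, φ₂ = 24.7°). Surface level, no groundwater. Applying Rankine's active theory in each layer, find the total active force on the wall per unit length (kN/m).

23.6 kN/m

K_a1 = tan²(45°−31.6°/2) = 0.3123; K_a2 = tan²(45°−24.7°/2) = 0.4106.
Layer 1: σ at base = K_a1 γ₁ h₁ = 5.747 kPa; P₁ = ½×5.747×1.0 = 2.874.
Layer 2: σ_v at top = γ₁h₁ = 18.40; σ_h top = K_a2×18.40 = 7.554; σ_h base = K_a2×(18.40+20.3×1.5) = 20.06.
P₂ = ½(7.554+20.06)×1.5 = 20.71. Total P_a = 2.874+20.71 = 23.58 kN/m.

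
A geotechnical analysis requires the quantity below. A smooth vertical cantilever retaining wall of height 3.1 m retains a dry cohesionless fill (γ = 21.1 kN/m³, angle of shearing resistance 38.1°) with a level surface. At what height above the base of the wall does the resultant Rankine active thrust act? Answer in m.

K_a = 0.2368.
The pressure distribution is triangular, so the resultant acts at H/3 above the base = 3.1/3 = 1.033 m.

1.03 m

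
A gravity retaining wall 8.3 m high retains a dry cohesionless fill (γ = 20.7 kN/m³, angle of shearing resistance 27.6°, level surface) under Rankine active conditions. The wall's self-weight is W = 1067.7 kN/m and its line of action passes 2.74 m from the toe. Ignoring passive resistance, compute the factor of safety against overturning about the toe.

4.04

K_a = tan²(45° − 27.6°/2) = 0.3668.
P_a = ½K_aγH² = 0.5×0.3668×20.7×8.3² = 261.5 kN/m, acting at H/3 = 2.767 m above the base.
Overturning moment M_o = P_a × H/3 = 261.5 × 2.767 = 723.5.
Resisting moment M_r = W × 2.74 = 1067.7 × 2.74 = 2925.
FS_overturning = M_r/M_o = 2925/723.5 = 4.043.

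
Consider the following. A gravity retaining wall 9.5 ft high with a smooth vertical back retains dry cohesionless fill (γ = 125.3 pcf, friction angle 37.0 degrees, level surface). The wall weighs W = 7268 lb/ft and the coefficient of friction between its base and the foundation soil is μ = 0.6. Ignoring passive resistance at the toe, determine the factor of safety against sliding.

K_a = tan²(45° − 37.0°/2) = 0.2486.
P_a = ½K_aγH² = 0.5×0.2486×125.3×9.5² = 1406 lb/ft, acting at H/3 = 3.167 ft above the base.
FS_sliding = μW / P_a = 0.6×7268 / 1406 = 3.103.

3.10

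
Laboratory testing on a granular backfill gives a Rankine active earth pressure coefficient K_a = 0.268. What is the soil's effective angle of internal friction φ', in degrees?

K_a = tan²(45° − φ/2) ⇒ 45° − φ/2 = arctan(√0.268) = 27.37°.
φ = 2(45° − 27.37°) = 35.26°.

35.3°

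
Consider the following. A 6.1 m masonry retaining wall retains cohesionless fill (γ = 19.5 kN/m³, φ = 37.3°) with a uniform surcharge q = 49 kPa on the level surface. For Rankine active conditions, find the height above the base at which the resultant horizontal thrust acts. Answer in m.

K_a = 0.2453.
Triangular part P₁ = ½K_aγH² = 89.01 at H/3 = 2.033 m; rectangular part P₂ = K_a q H = 73.33 at H/2 = 3.050 m.
ȳ = (P₁·2.033 + P₂·3.050)/(P₁+P₂) = 2.493 m.

2.49 m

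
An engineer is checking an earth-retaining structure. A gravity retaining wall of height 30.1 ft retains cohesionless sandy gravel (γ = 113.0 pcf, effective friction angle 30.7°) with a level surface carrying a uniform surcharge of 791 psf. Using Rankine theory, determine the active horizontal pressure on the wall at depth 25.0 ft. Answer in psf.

1170 psf

K_a = (1 − sin φ)/(1 + sin φ) = 0.3240.
σ_v = γz + q = 113.0 × 25.0 + 791 = 3616 psf.
σ_h = K_a σ_v = 0.3240 × 3616 = 1172 psf.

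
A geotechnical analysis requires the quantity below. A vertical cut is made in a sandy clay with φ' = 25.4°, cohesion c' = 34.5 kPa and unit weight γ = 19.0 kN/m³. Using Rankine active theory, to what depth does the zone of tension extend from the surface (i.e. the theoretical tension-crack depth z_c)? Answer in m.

K_a = tan²(45° − 25.4°/2) = 0.3996; √K_a = 0.6322.
The active pressure is zero where K_a γ z = 2c√K_a, so z_c = 2c/(γ√K_a) = 2×34.5/(19.0×0.6322) = 5.745 m.

5.74 m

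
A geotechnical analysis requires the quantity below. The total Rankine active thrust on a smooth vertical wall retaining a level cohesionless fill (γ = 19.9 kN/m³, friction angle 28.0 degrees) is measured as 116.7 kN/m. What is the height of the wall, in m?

5.70 m

K_a = 0.3610. P_a = ½ K_a γ H² ⇒ H = √(2P_a/(K_a γ)).
H = √(2×116.7/(0.3610×19.9)) = 5.700 m.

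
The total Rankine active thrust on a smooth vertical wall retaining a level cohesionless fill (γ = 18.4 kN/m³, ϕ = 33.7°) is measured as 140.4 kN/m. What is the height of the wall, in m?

K_a = 0.2863. P_a = ½ K_a γ H² ⇒ H = √(2P_a/(K_a γ)).
H = √(2×140.4/(0.2863×18.4)) = 7.301 m.

7.30 m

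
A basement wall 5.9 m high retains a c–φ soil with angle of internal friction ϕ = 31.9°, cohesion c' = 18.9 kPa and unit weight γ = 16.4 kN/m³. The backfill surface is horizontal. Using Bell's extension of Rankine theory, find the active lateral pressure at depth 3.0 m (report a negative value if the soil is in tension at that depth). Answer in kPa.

-5.82 kPa

K_a = (1 − sin φ)/(1 + sin φ) = 0.3085.
σ_a = K_a γ z − 2c√K_a = 0.3085×16.4×3.0 − 2×18.9×0.5555 = -5.817 kPa.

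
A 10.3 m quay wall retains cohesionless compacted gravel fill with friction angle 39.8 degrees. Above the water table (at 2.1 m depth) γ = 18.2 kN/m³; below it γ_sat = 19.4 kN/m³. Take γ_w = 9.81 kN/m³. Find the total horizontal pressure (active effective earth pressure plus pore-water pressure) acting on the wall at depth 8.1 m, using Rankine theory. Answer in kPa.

K_a = (1 − sin φ)/(1 + sin φ) = 0.2194.
γ' = 19.4 − 9.81 = 9.590 kN/m³.
Effective vertical stress at 8.1 m: σ'_v = 18.2×2.1 + 9.590×6.00 = 95.76 kPa.
σ'_h = K_a σ'_v = 0.2194 × 95.76 = 21.01 kPa; u = γ_w × 6.00 = 58.86 kPa.
Total σ_h = 21.01 + 58.86 = 79.87 kPa.

79.9 kPa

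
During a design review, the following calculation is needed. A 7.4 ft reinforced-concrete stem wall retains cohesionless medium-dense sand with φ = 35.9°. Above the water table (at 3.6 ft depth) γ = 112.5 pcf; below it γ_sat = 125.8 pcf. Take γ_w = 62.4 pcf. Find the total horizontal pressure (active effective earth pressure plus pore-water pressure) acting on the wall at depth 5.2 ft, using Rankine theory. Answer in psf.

K_a = (1 − sin φ)/(1 + sin φ) = 0.2607.
γ' = 125.8 − 62.4 = 63.40 pcf.
Effective vertical stress at 5.2 ft: σ'_v = 112.5×3.6 + 63.40×1.60 = 506.4 psf.
σ'_h = K_a σ'_v = 0.2607 × 506.4 = 132.0 psf; u = γ_w × 1.60 = 99.84 psf.
Total σ_h = 132.0 + 99.84 = 231.9 psf.

232 psf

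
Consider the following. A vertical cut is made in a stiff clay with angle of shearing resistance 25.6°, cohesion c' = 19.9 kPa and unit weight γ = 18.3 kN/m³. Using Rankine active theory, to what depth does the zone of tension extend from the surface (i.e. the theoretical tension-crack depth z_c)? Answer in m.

3.45 m

K_a = tan²(45° − 25.6°/2) = 0.3966; √K_a = 0.6297.
The active pressure is zero where K_a γ z = 2c√K_a, so z_c = 2c/(γ√K_a) = 2×19.9/(18.3×0.6297) = 3.454 m.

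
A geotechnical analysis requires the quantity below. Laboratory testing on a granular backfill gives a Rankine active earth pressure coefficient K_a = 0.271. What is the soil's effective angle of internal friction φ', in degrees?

35.0°

K_a = tan²(45° − φ/2) ⇒ 45° − φ/2 = arctan(√0.271) = 27.50°.
φ = 2(45° − 27.50°) = 35.00°.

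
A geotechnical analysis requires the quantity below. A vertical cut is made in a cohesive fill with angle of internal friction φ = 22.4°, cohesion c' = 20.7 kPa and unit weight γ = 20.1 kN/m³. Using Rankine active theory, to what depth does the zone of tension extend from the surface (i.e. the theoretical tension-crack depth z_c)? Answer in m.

3.08 m

K_a = tan²(45° − 22.4°/2) = 0.4482; √K_a = 0.6694.
The active pressure is zero where K_a γ z = 2c√K_a, so z_c = 2c/(γ√K_a) = 2×20.7/(20.1×0.6694) = 3.077 m.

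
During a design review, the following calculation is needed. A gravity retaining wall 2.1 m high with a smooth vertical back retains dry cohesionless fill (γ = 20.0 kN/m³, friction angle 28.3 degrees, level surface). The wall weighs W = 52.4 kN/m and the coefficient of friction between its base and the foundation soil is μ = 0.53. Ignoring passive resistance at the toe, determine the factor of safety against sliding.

K_a = tan²(45° − 28.3°/2) = 0.3568.
P_a = ½K_aγH² = 0.5×0.3568×20.0×2.1² = 15.73 kN/m, acting at H/3 = 0.7000 m above the base.
FS_sliding = μW / P_a = 0.53×52.4 / 15.73 = 1.765.

1.77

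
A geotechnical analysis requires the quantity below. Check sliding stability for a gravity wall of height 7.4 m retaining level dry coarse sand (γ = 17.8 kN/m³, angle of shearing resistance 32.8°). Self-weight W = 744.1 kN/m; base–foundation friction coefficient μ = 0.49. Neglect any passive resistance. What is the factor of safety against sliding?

K_a = tan²(45° − 32.8°/2) = 0.2973.
P_a = ½K_aγH² = 0.5×0.2973×17.8×7.4² = 144.9 kN/m, acting at H/3 = 2.467 m above the base.
FS_sliding = μW / P_a = 0.49×744.1 / 144.9 = 2.517.

2.52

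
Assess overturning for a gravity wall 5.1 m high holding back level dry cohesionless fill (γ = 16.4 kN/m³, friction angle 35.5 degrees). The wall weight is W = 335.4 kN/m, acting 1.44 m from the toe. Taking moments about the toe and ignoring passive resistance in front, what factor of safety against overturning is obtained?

K_a = tan²(45° − 35.5°/2) = 0.2653.
P_a = ½K_aγH² = 0.5×0.2653×16.4×5.1² = 56.58 kN/m, acting at H/3 = 1.700 m above the base.
Overturning moment M_o = P_a × H/3 = 56.58 × 1.700 = 96.18.
Resisting moment M_r = W × 1.44 = 335.4 × 1.44 = 483.0.
FS_overturning = M_r/M_o = 483.0/96.18 = 5.022.

5.02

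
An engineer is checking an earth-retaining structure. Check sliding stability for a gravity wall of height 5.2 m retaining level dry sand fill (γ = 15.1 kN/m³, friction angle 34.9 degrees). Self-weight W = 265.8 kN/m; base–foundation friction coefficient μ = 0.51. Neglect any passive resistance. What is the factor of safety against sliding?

2.44

K_a = tan²(45° − 34.9°/2) = 0.2721.
P_a = ½K_aγH² = 0.5×0.2721×15.1×5.2² = 55.56 kN/m, acting at H/3 = 1.733 m above the base.
FS_sliding = μW / P_a = 0.51×265.8 / 55.56 = 2.440.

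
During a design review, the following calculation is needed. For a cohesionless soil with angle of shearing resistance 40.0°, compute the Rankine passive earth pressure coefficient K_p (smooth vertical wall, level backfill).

K_p = (1 + sin φ)/(1 − sin φ) = tan²(45° + 40.0°/2) = 4.599.

4.60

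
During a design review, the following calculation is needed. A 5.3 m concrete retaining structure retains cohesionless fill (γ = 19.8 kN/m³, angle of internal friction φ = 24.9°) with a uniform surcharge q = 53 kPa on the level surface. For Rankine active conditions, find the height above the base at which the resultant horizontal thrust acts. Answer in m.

2.21 m

K_a = 0.4074.
Triangular part P₁ = ½K_aγH² = 113.3 at H/3 = 1.767 m; rectangular part P₂ = K_a q H = 114.4 at H/2 = 2.650 m.
ȳ = (P₁·1.767 + P₂·2.650)/(P₁+P₂) = 2.211 m.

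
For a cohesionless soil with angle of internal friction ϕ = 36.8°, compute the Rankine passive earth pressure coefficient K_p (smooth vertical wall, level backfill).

K_p = (1 + sin φ)/(1 − sin φ) = tan²(45° + 36.8°/2) = 3.988.

3.99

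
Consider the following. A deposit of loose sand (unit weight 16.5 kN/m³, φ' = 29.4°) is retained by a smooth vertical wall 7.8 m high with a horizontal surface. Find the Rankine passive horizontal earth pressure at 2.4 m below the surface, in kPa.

K_p = (1 + sin φ)/(1 − sin φ) = 2.929.
σ_h = K_p γ z = 2.929 × 16.5 × 2.4 = 116.0 kPa.

116 kPa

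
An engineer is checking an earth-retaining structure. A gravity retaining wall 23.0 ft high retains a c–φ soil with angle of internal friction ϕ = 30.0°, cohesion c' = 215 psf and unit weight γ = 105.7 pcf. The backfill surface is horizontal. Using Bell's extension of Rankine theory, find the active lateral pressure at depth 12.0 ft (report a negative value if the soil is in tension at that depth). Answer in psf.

175 psf

K_a = (1 − sin φ)/(1 + sin φ) = 0.3333.
σ_a = K_a γ z − 2c√K_a = 0.3333×105.7×12.0 − 2×215×0.5774 = 174.5 psf.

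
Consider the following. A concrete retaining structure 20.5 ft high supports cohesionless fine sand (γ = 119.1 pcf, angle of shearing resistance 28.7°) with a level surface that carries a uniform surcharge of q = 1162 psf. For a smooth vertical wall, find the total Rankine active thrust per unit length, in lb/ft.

17200 lb/ft

K_a = tan²(45° − φ/2) = 0.3511.
Soil triangle: ½ K_a γ H² = 0.5×0.3511×119.1×20.5² = 8788 lb/ft.
Surcharge rectangle: K_a q H = 0.3511×1162×20.5 = 8365 lb/ft.
Total = 8788 + 8365 = 17150 lb/ft.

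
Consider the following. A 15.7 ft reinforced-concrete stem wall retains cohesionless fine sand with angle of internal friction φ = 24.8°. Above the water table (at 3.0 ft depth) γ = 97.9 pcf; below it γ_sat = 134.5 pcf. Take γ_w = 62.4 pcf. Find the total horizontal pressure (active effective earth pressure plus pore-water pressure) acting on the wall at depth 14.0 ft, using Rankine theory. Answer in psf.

K_a = (1 − sin φ)/(1 + sin φ) = 0.4090.
γ' = 134.5 − 62.4 = 72.10 pcf.
Effective vertical stress at 14.0 ft: σ'_v = 97.9×3.0 + 72.10×11.0 = 1087 psf.
σ'_h = K_a σ'_v = 0.4090 × 1087 = 444.5 psf; u = γ_w × 11.0 = 686.4 psf.
Total σ_h = 444.5 + 686.4 = 1131 psf.

1130 psf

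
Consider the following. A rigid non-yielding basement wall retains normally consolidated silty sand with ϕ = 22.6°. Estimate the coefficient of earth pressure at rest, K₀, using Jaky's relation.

0.616

K₀ = 1 − sin φ' = 1 − sin 22.6° = 0.6157.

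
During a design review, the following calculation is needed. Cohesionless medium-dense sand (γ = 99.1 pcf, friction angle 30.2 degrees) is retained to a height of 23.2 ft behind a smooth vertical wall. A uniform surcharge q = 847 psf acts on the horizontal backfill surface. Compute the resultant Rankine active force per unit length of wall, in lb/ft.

15300 lb/ft

K_a = tan²(45° − φ/2) = 0.3307.
Soil triangle: ½ K_a γ H² = 0.5×0.3307×99.1×23.2² = 8818 lb/ft.
Surcharge rectangle: K_a q H = 0.3307×847×23.2 = 6497 lb/ft.
Total = 8818 + 6497 = 15320 lb/ft.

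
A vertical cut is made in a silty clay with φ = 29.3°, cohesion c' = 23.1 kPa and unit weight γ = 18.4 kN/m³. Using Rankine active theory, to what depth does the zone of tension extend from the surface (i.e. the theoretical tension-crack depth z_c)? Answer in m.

4.29 m

K_a = tan²(45° − 29.3°/2) = 0.3428; √K_a = 0.5855.
The active pressure is zero where K_a γ z = 2c√K_a, so z_c = 2c/(γ√K_a) = 2×23.1/(18.4×0.5855) = 4.288 m.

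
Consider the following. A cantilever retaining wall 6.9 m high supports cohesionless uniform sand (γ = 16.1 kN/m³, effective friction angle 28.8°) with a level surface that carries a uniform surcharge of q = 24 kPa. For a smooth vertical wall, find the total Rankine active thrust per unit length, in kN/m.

K_a = tan²(45° − φ/2) = 0.3498.
Soil triangle: ½ K_a γ H² = 0.5×0.3498×16.1×6.9² = 134.0 kN/m.
Surcharge rectangle: K_a q H = 0.3498×24×6.9 = 57.92 kN/m.
Total = 134.0 + 57.92 = 192.0 kN/m.

192 kN/m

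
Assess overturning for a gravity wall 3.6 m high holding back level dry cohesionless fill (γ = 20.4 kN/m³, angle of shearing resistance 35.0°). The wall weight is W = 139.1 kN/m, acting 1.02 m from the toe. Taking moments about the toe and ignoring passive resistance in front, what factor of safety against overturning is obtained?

3.30

K_a = tan²(45° − 35.0°/2) = 0.2710.
P_a = ½K_aγH² = 0.5×0.2710×20.4×3.6² = 35.82 kN/m, acting at H/3 = 1.200 m above the base.
Overturning moment M_o = P_a × H/3 = 35.82 × 1.200 = 42.99.
Resisting moment M_r = W × 1.02 = 139.1 × 1.02 = 141.9.
FS_overturning = M_r/M_o = 141.9/42.99 = 3.301.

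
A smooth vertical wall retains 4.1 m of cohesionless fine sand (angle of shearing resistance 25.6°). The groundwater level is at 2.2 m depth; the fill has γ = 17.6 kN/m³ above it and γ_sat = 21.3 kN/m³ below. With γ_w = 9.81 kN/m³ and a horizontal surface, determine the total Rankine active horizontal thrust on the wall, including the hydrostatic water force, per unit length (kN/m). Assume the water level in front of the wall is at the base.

K_a = tan²(45° − φ/2) = 0.3966.
γ' = 21.3 − 9.81 = 11.49 kN/m³. Depth below WT = 1.9 m.
σ'_h at WT = K_a γ d_w = 15.35 kPa; at base = 15.35 + K_a γ' × 1.9 = 24.01 kPa.
P₁ (0–2.2 m) = ½×15.35×2.2 = 16.89. P₂ (2.2–4.1 m) = ½(15.35+24.01)×1.9 = 37.40.
P_w = ½ γ_w h₂² = 0.5×9.81×1.9² = 17.71. Total = 16.89+37.40+17.71 = 72.00 kN/m.

72.0 kN/m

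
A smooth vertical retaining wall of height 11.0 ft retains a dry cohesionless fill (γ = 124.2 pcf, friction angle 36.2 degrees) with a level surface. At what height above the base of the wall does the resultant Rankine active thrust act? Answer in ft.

K_a = 0.2574.
The pressure distribution is triangular, so the resultant acts at H/3 above the base = 11.0/3 = 3.667 ft.

3.67 ft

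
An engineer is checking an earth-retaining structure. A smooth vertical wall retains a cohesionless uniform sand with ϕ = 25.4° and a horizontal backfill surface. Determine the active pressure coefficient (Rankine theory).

0.400

K_a = (1 − sin φ)/(1 + sin φ) = (1 − sin 25.4°)/(1 + sin 25.4°) = 0.3996.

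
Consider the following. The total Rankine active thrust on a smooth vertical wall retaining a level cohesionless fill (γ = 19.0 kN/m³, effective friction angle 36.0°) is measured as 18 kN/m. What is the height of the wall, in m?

K_a = 0.2596. P_a = ½ K_a γ H² ⇒ H = √(2P_a/(K_a γ)).
H = √(2×18/(0.2596×19.0)) = 2.702 m.

2.70 m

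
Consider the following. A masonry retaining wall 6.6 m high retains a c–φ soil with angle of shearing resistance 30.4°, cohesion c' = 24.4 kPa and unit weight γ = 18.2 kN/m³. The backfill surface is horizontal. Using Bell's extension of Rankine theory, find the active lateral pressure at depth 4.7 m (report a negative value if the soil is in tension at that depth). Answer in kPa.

0.108 kPa

K_a = (1 − sin φ)/(1 + sin φ) = 0.3280.
σ_a = K_a γ z − 2c√K_a = 0.3280×18.2×4.7 − 2×24.4×0.5727 = 0.1084 kPa.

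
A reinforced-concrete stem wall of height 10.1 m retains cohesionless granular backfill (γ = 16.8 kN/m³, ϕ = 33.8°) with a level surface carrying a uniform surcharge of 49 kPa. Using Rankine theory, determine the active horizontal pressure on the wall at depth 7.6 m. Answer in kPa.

K_a = (1 − sin φ)/(1 + sin φ) = 0.2851.
σ_v = γz + q = 16.8 × 7.6 + 49 = 176.7 kPa.
σ_h = K_a σ_v = 0.2851 × 176.7 = 50.37 kPa.

50.4 kPa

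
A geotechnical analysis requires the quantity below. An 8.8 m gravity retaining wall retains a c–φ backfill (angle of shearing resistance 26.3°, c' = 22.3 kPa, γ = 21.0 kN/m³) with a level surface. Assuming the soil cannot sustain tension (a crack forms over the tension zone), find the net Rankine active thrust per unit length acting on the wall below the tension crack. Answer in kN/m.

K_a = 0.3859; √K_a = 0.6212.
Tension-crack depth z_c = 2c/(γ√K_a) = 2×22.3/(21.0×0.6212) = 3.419 m.
σ_a at base = K_a γ H − 2c√K_a = 0.3859×21.0×8.8 − 2×22.3×0.6212 = 43.61 kPa.
P_a = ½ × 43.61 × (H − z_c) = 0.5×43.61×5.381 = 117.3 kN/m.

117 kN/m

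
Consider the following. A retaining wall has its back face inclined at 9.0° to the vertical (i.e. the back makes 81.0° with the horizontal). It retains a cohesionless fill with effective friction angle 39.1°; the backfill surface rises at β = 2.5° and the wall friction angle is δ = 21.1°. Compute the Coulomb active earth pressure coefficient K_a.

K_a = sin²(α+φ) / [sin²α · sin(α−δ) · (1 + √{sin(φ+δ)sin(φ−β) / (sin(α−δ)sin(α+β))})²].
With α = 81.0°, φ = 39.1°, δ = 21.1°, β = 2.5°: K_a = 0.2812.

0.281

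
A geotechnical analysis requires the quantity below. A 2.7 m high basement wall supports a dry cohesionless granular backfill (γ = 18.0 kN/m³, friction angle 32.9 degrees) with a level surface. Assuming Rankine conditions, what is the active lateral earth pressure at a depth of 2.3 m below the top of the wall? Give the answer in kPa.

12.3 kPa

K_a = (1 − sin φ)/(1 + sin φ) = 0.2960.
σ_h = K_a γ z = 0.2960 × 18.0 × 2.3 = 12.26 kPa.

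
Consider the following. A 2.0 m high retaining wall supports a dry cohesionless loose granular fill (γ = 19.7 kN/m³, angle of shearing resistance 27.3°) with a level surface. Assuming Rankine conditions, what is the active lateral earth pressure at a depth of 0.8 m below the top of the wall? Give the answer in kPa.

5.85 kPa

K_a = (1 − sin φ)/(1 + sin φ) = 0.3711.
σ_h = K_a γ z = 0.3711 × 19.7 × 0.8 = 5.849 kPa.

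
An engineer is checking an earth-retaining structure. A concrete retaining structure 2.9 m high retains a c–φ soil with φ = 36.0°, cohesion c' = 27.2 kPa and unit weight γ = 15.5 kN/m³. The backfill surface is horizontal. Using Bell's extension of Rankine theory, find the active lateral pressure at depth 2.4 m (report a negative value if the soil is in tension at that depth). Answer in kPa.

K_a = (1 − sin φ)/(1 + sin φ) = 0.2596.
σ_a = K_a γ z − 2c√K_a = 0.2596×15.5×2.4 − 2×27.2×0.5095 = -18.06 kPa.

-18.1 kPa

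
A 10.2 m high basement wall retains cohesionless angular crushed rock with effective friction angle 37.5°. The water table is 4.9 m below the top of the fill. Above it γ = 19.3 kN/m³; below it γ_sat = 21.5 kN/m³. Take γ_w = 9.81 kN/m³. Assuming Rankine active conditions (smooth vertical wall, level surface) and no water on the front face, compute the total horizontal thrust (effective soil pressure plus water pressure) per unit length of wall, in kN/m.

356 kN/m

K_a = tan²(45° − φ/2) = 0.2432.
γ' = 21.5 − 9.81 = 11.69 kN/m³. Depth below WT = 5.3 m.
σ'_h at WT = K_a γ d_w = 23.00 kPa; at base = 23.00 + K_a γ' × 5.3 = 38.07 kPa.
P₁ (0–4.9 m) = ½×23.00×4.9 = 56.35. P₂ (4.9–10.2 m) = ½(23.00+38.07)×5.3 = 161.8.
P_w = ½ γ_w h₂² = 0.5×9.81×5.3² = 137.8. Total = 56.35+161.8+137.8 = 356.0 kN/m.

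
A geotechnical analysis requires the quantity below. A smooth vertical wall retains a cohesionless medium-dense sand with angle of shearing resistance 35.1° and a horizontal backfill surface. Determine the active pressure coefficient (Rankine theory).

0.270

K_a = tan²(45° − φ/2) = tan²(27.45°) = 0.2698.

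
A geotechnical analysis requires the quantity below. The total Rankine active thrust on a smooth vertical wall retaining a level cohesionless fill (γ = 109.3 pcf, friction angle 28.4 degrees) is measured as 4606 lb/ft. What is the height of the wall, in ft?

K_a = 0.3554. P_a = ½ K_a γ H² ⇒ H = √(2P_a/(K_a γ)).
H = √(2×4606/(0.3554×109.3)) = 15.40 ft.

15.4 ft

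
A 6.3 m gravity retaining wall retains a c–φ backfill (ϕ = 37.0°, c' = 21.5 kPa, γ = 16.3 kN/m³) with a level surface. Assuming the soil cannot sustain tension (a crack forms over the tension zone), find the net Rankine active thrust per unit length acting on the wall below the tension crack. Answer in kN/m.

K_a = 0.2486; √K_a = 0.4986.
Tension-crack depth z_c = 2c/(γ√K_a) = 2×21.5/(16.3×0.4986) = 5.291 m.
σ_a at base = K_a γ H − 2c√K_a = 0.2486×16.3×6.3 − 2×21.5×0.4986 = 4.088 kPa.
P_a = ½ × 4.088 × (H − z_c) = 0.5×4.088×1.009 = 2.062 kN/m.

2.06 kN/m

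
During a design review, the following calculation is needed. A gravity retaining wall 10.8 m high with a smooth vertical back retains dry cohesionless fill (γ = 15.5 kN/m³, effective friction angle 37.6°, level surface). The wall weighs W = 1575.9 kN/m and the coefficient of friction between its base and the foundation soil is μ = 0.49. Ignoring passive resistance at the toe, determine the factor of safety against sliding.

K_a = tan²(45° − 37.6°/2) = 0.2421.
P_a = ½K_aγH² = 0.5×0.2421×15.5×10.8² = 218.9 kN/m, acting at H/3 = 3.600 m above the base.
FS_sliding = μW / P_a = 0.49×1575.9 / 218.9 = 3.528.

3.53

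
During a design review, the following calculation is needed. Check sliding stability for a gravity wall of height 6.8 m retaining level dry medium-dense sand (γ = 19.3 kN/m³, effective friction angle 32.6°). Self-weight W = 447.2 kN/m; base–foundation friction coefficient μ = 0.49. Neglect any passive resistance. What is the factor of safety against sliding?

1.64

K_a = tan²(45° − 32.6°/2) = 0.2997.
P_a = ½K_aγH² = 0.5×0.2997×19.3×6.8² = 133.7 kN/m, acting at H/3 = 2.267 m above the base.
FS_sliding = μW / P_a = 0.49×447.2 / 133.7 = 1.638.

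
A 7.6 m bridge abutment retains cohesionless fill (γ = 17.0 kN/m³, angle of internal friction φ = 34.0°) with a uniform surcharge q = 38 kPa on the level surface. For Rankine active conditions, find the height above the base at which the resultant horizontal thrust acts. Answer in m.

3.00 m

K_a = 0.2827.
Triangular part P₁ = ½K_aγH² = 138.8 at H/3 = 2.533 m; rectangular part P₂ = K_a q H = 81.65 at H/2 = 3.800 m.
ȳ = (P₁·2.533 + P₂·3.800)/(P₁+P₂) = 3.002 m.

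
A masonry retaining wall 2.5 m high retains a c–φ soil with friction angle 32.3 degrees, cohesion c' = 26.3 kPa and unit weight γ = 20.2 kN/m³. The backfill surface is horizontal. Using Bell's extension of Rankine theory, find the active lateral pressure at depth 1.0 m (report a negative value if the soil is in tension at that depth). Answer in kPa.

-22.8 kPa

K_a = (1 − sin φ)/(1 + sin φ) = 0.3035.
σ_a = K_a γ z − 2c√K_a = 0.3035×20.2×1.0 − 2×26.3×0.5509 = -22.85 kPa.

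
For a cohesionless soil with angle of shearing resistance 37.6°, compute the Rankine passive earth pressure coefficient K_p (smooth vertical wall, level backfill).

4.13

K_p = (1 + sin φ)/(1 − sin φ) = tan²(45° + 37.6°/2) = 4.130.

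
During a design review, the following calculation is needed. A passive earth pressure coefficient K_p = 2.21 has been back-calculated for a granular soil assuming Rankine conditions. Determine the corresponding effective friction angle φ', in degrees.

K_p = (1+sin φ)/(1−sin φ) ⇒ sin φ = (K_p − 1)/(K_p + 1) = 0.3769.
φ = arcsin(0.3769) = 22.14°.

22.1°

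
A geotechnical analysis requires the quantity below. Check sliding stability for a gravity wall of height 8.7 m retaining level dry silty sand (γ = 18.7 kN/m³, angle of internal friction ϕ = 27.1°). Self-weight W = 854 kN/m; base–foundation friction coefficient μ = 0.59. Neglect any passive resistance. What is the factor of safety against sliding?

1.90

K_a = tan²(45° − 27.1°/2) = 0.3741.
P_a = ½K_aγH² = 0.5×0.3741×18.7×8.7² = 264.7 kN/m, acting at H/3 = 2.900 m above the base.
FS_sliding = μW / P_a = 0.59×854 / 264.7 = 1.903.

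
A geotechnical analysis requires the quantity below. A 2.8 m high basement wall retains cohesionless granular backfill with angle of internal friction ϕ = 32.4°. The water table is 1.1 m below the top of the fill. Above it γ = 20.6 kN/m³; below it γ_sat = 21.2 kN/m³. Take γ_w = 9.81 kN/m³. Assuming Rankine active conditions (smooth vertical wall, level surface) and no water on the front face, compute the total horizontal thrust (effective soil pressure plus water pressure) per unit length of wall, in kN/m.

K_a = tan²(45° − φ/2) = 0.3022.
γ' = 21.2 − 9.81 = 11.39 kN/m³. Depth below WT = 1.7 m.
σ'_h at WT = K_a γ d_w = 6.849 kPa; at base = 6.849 + K_a γ' × 1.7 = 12.70 kPa.
P₁ (0–1.1 m) = ½×6.849×1.1 = 3.767. P₂ (1.1–2.8 m) = ½(6.849+12.70)×1.7 = 16.62.
P_w = ½ γ_w h₂² = 0.5×9.81×1.7² = 14.18. Total = 3.767+16.62+14.18 = 34.56 kN/m.

34.6 kN/m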